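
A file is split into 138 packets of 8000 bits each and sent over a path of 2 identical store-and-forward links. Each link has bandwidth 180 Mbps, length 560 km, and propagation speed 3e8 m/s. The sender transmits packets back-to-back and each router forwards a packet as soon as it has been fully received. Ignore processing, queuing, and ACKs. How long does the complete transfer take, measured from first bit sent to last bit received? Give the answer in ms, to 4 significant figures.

Per-hop transmission t_tx = L/R = 8000/180000000 = 0.0444444 ms.
Per-hop propagation t_prop = 560000/300000000 = 1.86667 ms.
Pipeline fill: first packet needs 2·t_tx to clear all hops; remaining 137 packets each add one t_tx.
Total = (2+138-1)·t_tx + 2·t_prop = 139·0.0444444 + 2·1.86667 = 9.911 ms.

9.911 ms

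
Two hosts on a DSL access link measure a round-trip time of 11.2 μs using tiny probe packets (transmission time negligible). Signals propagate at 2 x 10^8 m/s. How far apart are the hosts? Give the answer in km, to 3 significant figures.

One-way propagation = RTT/2 = 5.6 μs.
d = s × t = 200000000 × 5.6e-06 = 1.12 km.

1.12 km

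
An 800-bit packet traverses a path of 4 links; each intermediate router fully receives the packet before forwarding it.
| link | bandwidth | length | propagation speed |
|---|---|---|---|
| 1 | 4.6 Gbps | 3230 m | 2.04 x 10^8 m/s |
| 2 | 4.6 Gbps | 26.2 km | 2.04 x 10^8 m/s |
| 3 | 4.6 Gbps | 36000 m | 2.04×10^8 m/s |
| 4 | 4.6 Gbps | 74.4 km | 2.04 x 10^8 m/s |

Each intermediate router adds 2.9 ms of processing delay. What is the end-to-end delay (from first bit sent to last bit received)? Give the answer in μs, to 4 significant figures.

Transmission delay per hop = L/R = 800/4600000000 = 0.173913 μs; 4 hops → 0.695652 μs.
Propagation delays (d/s per hop): 15.8333, 128.431, 176.471, 364.706 μs; sum = 685.441 μs.
Processing at 3 router(s): 3 × 2.9 ms = 8700 μs.
End-to-end = 9386 μs.

9386 μs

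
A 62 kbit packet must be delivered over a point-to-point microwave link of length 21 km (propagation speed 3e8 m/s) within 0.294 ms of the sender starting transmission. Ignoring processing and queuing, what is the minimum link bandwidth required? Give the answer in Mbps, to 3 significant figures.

Propagation delay = 21000 / 300000000 = 0.07 ms.
Transmission budget = 0.294 − 0.07 = 0.224 ms.
R ≥ L / t_tx = 62000 bits / 0.000224 s = 277 Mbps.

277 Mbps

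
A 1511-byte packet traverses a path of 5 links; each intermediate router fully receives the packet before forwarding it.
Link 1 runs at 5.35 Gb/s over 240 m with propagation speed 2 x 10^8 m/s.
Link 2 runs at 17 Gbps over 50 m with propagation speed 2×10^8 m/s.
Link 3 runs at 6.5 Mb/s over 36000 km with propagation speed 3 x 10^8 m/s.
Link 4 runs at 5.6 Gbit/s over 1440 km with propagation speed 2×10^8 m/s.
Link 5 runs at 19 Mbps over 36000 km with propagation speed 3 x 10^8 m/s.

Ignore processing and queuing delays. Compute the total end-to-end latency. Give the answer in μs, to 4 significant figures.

L = 1511 × 8 = 12088 bits.
Transmission delays (L/R per hop): 2.25944, 0.711059, 1859.69, 2.15857, 636.211 μs; sum = 2501.03 μs.
Propagation delays (d/s per hop): 1.2, 0.25, 120000, 7200, 120000 μs; sum = 247201 μs.
End-to-end = 249700 μs.

249700 μs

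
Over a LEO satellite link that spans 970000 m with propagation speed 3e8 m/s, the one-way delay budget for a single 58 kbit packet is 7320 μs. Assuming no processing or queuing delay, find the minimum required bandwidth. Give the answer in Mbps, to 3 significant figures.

Propagation delay = 970000 / 300000000 = 3233.33 μs.
Transmission budget = 7320 − 3233.33 = 4086.67 μs.
R ≥ L / t_tx = 58000 bits / 0.00408667 s = 14.2 Mbps.

14.2 Mbps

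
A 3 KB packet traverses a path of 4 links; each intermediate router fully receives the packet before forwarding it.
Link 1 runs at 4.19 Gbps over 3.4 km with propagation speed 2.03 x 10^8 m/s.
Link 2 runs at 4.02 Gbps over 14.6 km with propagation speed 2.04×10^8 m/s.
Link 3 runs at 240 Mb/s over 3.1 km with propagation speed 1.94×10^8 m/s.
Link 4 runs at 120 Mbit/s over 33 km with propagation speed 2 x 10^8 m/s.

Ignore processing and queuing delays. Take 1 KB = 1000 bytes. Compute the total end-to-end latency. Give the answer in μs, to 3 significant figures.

581 μs

L = 24000 bits.
Transmission delays (L/R per hop): 5.72792, 5.97015, 100, 200 μs; sum = 311.698 μs.
Propagation delays (d/s per hop): 16.7488, 71.5686, 15.9794, 165 μs; sum = 269.297 μs.
End-to-end = 581 μs.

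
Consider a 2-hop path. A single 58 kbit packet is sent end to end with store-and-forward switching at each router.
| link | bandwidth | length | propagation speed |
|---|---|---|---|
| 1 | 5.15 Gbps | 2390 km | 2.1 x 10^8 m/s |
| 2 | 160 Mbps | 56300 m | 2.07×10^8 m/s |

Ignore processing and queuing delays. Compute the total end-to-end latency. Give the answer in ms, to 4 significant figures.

12.03 ms

L = 58000 bits.
Transmission delays (L/R per hop): 0.0112621, 0.3625 ms; sum = 0.373762 ms.
Propagation delays (d/s per hop): 11.381, 0.271981 ms; sum = 11.6529 ms.
End-to-end = 12.03 ms.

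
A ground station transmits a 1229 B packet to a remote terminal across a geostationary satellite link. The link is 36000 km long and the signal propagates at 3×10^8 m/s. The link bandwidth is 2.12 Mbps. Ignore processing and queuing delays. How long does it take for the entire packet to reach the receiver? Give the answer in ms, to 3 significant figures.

125 ms

L = 1229 × 8 = 9832 bits.
Transmission delay = L/R = 9832 / 2120000 = 4.63774 ms.
Propagation delay = d/s = 36000000 m / 300000000 m/s = 120 ms.
Total = 125 ms.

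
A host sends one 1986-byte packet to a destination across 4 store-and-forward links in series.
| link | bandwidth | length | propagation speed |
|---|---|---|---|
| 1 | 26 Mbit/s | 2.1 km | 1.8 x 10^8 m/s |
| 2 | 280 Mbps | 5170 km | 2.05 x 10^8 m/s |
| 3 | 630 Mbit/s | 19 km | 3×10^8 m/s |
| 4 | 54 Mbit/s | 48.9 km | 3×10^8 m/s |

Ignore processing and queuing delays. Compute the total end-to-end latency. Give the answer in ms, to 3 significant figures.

26.4 ms

L = 1986 × 8 = 15888 bits.
Transmission delays (L/R per hop): 0.611077, 0.0567429, 0.025219, 0.294222 ms; sum = 0.987261 ms.
Propagation delays (d/s per hop): 0.0116667, 25.2195, 0.0633333, 0.163 ms; sum = 25.4575 ms.
End-to-end = 26.4 ms.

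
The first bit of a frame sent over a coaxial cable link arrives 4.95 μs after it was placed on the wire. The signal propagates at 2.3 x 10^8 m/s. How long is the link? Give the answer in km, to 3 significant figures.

1.14 km

d = s × t_prop = 2.3e+08 × 4.95e-06 = 1.14 km.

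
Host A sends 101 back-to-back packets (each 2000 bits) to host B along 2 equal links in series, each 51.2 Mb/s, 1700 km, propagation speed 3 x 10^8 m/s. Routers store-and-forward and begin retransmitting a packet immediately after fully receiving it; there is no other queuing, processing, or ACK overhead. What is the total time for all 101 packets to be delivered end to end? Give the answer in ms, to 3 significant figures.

Per-hop transmission t_tx = L/R = 2000/51200000 = 0.0390625 ms.
Per-hop propagation t_prop = 1700000/300000000 = 5.66667 ms.
Pipeline fill: first packet needs 2·t_tx to clear all hops; remaining 100 packets each add one t_tx.
Total = (2+101-1)·t_tx + 2·t_prop = 102·0.0390625 + 2·5.66667 = 15.3 ms.

15.3 ms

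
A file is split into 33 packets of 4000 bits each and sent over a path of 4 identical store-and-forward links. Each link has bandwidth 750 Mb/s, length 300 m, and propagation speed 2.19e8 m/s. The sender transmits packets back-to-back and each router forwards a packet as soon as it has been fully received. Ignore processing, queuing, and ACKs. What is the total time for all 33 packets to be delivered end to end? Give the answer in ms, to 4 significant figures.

Per-hop transmission t_tx = L/R = 4000/750000000 = 0.00533333 ms.
Per-hop propagation t_prop = 300/219000000 = 0.00136986 ms.
Pipeline fill: first packet needs 4·t_tx to clear all hops; remaining 32 packets each add one t_tx.
Total = (4+33-1)·t_tx + 4·t_prop = 36·0.00533333 + 4·0.00136986 = 0.1975 ms.

0.1975 ms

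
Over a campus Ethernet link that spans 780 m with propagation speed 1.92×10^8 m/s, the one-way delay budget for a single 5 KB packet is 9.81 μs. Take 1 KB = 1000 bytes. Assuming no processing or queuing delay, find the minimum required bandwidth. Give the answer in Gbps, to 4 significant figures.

6.960 Gbps

L = 40000 bits.
Propagation delay = 780 / 192000000 = 4.0625 μs.
Transmission budget = 9.81 − 4.0625 = 5.7475 μs.
R ≥ L / t_tx = 40000 bits / 5.7475e-06 s = 6.960 Gbps.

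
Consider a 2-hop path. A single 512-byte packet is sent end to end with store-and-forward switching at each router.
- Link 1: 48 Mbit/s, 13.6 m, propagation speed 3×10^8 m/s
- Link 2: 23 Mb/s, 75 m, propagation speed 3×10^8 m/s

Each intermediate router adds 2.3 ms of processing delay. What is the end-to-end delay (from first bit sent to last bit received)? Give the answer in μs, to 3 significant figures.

2560 μs

L = 512 × 8 = 4096 bits.
Transmission delays (L/R per hop): 85.3333, 178.087 μs; sum = 263.42 μs.
Propagation delays (d/s per hop): 0.0453333, 0.25 μs; sum = 0.295333 μs.
Processing at 1 router(s): 1 × 2.3 ms = 2300 μs.
End-to-end = 2560 μs.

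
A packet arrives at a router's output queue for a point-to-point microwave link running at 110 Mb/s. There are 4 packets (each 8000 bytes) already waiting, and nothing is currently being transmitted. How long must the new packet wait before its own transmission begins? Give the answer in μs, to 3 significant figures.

Each queued packet: L/R = 64000/110000000 = 581.818 μs.
4 queued → 2327.27 μs.
Queuing delay = 2330 μs.

2330 μs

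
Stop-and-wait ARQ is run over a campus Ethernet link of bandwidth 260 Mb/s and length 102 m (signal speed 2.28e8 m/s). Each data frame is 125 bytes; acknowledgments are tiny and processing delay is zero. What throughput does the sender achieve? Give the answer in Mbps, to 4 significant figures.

210.9 Mbps

t_tx = L/R = 1000/260000000 = 3.84615e-06 s.
t_prop = 102/2.28e+08 = 4.47368e-07 s; RTT = 8.94737e-07 s.
Cycle = t_tx + RTT = 4.74089e-06 s.
Throughput = L / cycle = 1000 / 4.74089e-06 = 210.9 Mbps.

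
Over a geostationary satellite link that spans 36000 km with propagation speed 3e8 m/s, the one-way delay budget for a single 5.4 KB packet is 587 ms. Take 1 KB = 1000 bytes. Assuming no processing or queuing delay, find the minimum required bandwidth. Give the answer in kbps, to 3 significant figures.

92.5 kbps

L = 43200 bits.
Propagation delay = 36000000 / 300000000 = 120 ms.
Transmission budget = 587 − 120 = 467 ms.
R ≥ L / t_tx = 43200 bits / 0.467 s = 92.5 kbps.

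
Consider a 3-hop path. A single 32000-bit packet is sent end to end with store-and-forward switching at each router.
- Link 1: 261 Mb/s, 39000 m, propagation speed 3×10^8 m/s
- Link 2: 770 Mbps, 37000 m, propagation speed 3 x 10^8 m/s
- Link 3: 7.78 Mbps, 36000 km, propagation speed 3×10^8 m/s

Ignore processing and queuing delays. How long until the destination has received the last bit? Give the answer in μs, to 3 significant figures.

125000 μs

Transmission delays (L/R per hop): 122.605, 41.5584, 4113.11 μs; sum = 4277.27 μs.
Propagation delays (d/s per hop): 130, 123.333, 120000 μs; sum = 120253 μs.
End-to-end = 125000 μs.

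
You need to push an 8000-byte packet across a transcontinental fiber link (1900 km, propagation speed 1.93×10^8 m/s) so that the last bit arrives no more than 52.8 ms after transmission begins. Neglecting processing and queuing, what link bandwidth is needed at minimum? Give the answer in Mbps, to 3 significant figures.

L = 64000 bits.
Propagation delay = 1900000 / 193000000 = 9.84456 ms.
Transmission budget = 52.8 − 9.84456 = 42.9554 ms.
R ≥ L / t_tx = 64000 bits / 0.0429554 s = 1.49 Mbps.

1.49 Mbps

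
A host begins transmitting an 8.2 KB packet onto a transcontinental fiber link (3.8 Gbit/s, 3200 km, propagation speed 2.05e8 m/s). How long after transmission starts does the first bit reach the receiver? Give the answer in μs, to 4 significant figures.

15610 μs

First bit experiences only propagation delay: d/s = 3200000/2.05e+08 = 15610 μs.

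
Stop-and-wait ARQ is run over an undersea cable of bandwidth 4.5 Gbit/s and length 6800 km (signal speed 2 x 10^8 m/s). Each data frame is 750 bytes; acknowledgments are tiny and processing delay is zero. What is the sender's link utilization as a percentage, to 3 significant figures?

t_tx = L/R = 6000/4500000000 = 1.33333e-06 s.
t_prop = 6800000/200000000 = 0.034 s; RTT = 0.068 s.
Cycle = t_tx + RTT = 0.0680013 s.
Utilization = t_tx / cycle = 1.33333e-06/0.0680013 = 0.00196 %.

0.00196 %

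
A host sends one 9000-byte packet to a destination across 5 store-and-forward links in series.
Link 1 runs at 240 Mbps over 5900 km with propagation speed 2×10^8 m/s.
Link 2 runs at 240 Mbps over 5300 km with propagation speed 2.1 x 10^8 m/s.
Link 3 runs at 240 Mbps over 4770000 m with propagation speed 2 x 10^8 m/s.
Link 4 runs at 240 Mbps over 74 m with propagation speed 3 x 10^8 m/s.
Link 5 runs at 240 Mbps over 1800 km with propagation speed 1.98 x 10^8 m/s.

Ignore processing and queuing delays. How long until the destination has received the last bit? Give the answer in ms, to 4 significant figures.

L = 9000 × 8 = 72000 bits.
Transmission delay per hop = L/R = 72000/240000000 = 0.3 ms; 5 hops → 1.5 ms.
Propagation delays (d/s per hop): 29.5, 25.2381, 23.85, 0.000246667, 9.09091 ms; sum = 87.6793 ms.
End-to-end = 89.18 ms.

89.18 ms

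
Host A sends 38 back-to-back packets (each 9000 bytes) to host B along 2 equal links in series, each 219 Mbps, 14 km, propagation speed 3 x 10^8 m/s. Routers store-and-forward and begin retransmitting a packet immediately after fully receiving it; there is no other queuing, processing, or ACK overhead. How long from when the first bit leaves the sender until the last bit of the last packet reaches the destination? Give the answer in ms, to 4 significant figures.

Per-hop transmission t_tx = L/R = 72000/219000000 = 0.328767 ms.
Per-hop propagation t_prop = 14000/300000000 = 0.0466667 ms.
Pipeline fill: first packet needs 2·t_tx to clear all hops; remaining 37 packets each add one t_tx.
Total = (2+38-1)·t_tx + 2·t_prop = 39·0.328767 + 2·0.0466667 = 12.92 ms.

12.92 ms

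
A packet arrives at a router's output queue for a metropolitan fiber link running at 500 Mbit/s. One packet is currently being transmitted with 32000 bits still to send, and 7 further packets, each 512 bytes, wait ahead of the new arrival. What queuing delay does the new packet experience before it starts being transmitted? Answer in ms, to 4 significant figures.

Each queued packet: L/R = 4096/500000000 = 0.008192 ms.
7 queued → 0.057344 ms.
Plus remaining 32000 bits of current packet: 0.064 ms.
Queuing delay = 0.1213 ms.

0.1213 ms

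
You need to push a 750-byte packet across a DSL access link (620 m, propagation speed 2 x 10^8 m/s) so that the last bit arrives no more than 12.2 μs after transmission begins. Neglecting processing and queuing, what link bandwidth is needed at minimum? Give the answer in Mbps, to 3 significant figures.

L = 6000 bits.
Propagation delay = 620 / 200000000 = 3.1 μs.
Transmission budget = 12.2 − 3.1 = 9.1 μs.
R ≥ L / t_tx = 6000 bits / 9.1e-06 s = 659 Mbps.

659 Mbps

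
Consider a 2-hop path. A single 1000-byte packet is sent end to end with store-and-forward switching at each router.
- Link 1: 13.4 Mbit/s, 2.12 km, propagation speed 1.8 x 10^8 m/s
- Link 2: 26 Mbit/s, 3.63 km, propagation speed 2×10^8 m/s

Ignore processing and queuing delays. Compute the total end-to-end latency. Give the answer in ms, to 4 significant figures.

0.9346 ms

L = 1000 × 8 = 8000 bits.
Transmission delays (L/R per hop): 0.597015, 0.307692 ms; sum = 0.904707 ms.
Propagation delays (d/s per hop): 0.0117778, 0.01815 ms; sum = 0.0299278 ms.
End-to-end = 0.9346 ms.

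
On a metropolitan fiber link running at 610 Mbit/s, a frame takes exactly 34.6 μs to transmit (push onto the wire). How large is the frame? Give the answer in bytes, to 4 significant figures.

2638 bytes

L = R × t_tx = 610000000 b/s × 3.46e-05 s = 21106 bits.
In bytes: 21106 / 8 = 2638 bytes.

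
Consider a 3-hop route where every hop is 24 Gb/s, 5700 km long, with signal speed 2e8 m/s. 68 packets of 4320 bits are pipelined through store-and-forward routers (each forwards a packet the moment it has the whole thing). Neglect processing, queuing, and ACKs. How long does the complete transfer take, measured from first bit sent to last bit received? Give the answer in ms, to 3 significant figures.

85.5 ms

Per-hop transmission t_tx = L/R = 4320/24000000000 = 0.00018 ms.
Per-hop propagation t_prop = 5700000/200000000 = 28.5 ms.
Pipeline fill: first packet needs 3·t_tx to clear all hops; remaining 67 packets each add one t_tx.
Total = (3+68-1)·t_tx + 3·t_prop = 70·0.00018 + 3·28.5 = 85.5 ms.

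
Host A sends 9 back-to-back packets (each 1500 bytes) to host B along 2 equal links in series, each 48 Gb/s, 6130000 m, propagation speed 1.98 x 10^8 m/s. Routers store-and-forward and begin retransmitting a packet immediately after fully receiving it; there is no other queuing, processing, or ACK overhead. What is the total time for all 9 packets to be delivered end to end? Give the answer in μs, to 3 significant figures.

61900 μs

Per-hop transmission t_tx = L/R = 12000/48000000000 = 0.25 μs.
Per-hop propagation t_prop = 6130000/198000000 = 30959.6 μs.
Pipeline fill: first packet needs 2·t_tx to clear all hops; remaining 8 packets each add one t_tx.
Total = (2+9-1)·t_tx + 2·t_prop = 10·0.25 + 2·30959.6 = 61900 μs.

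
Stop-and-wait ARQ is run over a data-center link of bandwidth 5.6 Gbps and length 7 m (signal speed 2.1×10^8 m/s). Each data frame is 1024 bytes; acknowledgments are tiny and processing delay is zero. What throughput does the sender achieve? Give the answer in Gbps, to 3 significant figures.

t_tx = L/R = 8192/5600000000 = 1.46286e-06 s.
t_prop = 7/210000000 = 3.33333e-08 s; RTT = 6.66667e-08 s.
Cycle = t_tx + RTT = 1.52952e-06 s.
Throughput = L / cycle = 8192 / 1.52952e-06 = 5.36 Gbps.

5.36 Gbps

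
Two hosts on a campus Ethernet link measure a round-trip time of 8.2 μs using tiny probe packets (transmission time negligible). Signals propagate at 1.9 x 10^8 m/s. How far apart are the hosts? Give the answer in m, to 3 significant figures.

779 m

One-way propagation = RTT/2 = 4.1 μs.
d = s × t = 190000000 × 4.1e-06 = 779 m.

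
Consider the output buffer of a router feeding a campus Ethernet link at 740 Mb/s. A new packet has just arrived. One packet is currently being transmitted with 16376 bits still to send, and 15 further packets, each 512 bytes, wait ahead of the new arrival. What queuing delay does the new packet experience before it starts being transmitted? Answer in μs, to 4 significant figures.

105.2 μs

Each queued packet: L/R = 4096/740000000 = 5.53514 μs.
15 queued → 83.027 μs.
Plus remaining 16376 bits of current packet: 22.1297 μs.
Queuing delay = 105.2 μs.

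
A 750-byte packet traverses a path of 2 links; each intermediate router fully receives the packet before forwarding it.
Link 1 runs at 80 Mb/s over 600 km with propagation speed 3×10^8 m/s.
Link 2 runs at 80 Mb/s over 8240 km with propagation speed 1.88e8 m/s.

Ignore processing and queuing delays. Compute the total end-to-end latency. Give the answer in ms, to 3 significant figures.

46.0 ms

L = 750 × 8 = 6000 bits.
Transmission delay per hop = L/R = 6000/80000000 = 0.075 ms; 2 hops → 0.15 ms.
Propagation delays (d/s per hop): 2, 43.8298 ms; sum = 45.8298 ms.
End-to-end = 46.0 ms.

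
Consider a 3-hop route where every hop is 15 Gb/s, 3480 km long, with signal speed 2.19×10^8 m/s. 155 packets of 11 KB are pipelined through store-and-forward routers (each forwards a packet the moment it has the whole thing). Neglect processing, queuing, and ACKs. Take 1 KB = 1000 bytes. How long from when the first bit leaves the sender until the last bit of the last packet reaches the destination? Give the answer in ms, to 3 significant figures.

48.6 ms

Per-hop transmission t_tx = L/R = 88000/15000000000 = 0.00586667 ms.
Per-hop propagation t_prop = 3480000/219000000 = 15.8904 ms.
Pipeline fill: first packet needs 3·t_tx to clear all hops; remaining 154 packets each add one t_tx.
Total = (3+155-1)·t_tx + 3·t_prop = 157·0.00586667 + 3·15.8904 = 48.6 ms.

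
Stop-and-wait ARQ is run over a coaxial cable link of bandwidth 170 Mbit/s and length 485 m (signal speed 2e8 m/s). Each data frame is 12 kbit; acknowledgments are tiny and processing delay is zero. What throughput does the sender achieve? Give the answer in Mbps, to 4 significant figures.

159.1 Mbps

t_tx = L/R = 12000/170000000 = 7.05882e-05 s.
t_prop = 485/200000000 = 2.425e-06 s; RTT = 4.85e-06 s.
Cycle = t_tx + RTT = 7.54382e-05 s.
Throughput = L / cycle = 12000 / 7.54382e-05 = 159.1 Mbps.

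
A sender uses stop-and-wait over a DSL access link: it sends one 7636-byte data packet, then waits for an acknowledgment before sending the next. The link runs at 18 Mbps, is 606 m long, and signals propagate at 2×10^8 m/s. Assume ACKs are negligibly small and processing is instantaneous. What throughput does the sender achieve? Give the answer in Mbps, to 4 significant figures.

t_tx = L/R = 61088/18000000 = 0.00339378 s.
t_prop = 606/200000000 = 3.03e-06 s; RTT = 6.06e-06 s.
Cycle = t_tx + RTT = 0.00339984 s.
Throughput = L / cycle = 61088 / 0.00339984 = 17.97 Mbps.

17.97 Mbps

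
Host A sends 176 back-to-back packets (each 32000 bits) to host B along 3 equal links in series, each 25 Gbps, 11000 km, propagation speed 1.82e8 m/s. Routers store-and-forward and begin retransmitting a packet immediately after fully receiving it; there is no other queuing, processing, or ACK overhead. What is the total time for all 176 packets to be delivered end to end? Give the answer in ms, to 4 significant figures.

181.5 ms

Per-hop transmission t_tx = L/R = 32000/25000000000 = 0.00128 ms.
Per-hop propagation t_prop = 11000000/182000000 = 60.4396 ms.
Pipeline fill: first packet needs 3·t_tx to clear all hops; remaining 175 packets each add one t_tx.
Total = (3+176-1)·t_tx + 3·t_prop = 178·0.00128 + 3·60.4396 = 181.5 ms.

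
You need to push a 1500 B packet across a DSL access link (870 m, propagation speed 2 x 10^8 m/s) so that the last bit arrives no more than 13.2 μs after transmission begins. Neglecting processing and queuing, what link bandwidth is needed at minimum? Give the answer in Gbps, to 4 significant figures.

L = 12000 bits.
Propagation delay = 870 / 200000000 = 4.35 μs.
Transmission budget = 13.2 − 4.35 = 8.85 μs.
R ≥ L / t_tx = 12000 bits / 8.85e-06 s = 1.356 Gbps.

1.356 Gbps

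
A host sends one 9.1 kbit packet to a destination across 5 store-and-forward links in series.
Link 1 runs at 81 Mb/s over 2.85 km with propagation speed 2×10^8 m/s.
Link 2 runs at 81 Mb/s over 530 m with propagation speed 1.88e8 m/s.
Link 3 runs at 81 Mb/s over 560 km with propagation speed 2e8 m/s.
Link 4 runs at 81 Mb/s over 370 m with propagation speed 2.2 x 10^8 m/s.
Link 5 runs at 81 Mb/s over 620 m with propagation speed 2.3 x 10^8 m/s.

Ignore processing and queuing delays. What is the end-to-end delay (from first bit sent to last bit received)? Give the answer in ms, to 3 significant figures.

L = 9100 bits.
Transmission delay per hop = L/R = 9100/81000000 = 0.112346 ms; 5 hops → 0.561728 ms.
Propagation delays (d/s per hop): 0.01425, 0.00281915, 2.8, 0.00168182, 0.00269565 ms; sum = 2.82145 ms.
End-to-end = 3.38 ms.

3.38 ms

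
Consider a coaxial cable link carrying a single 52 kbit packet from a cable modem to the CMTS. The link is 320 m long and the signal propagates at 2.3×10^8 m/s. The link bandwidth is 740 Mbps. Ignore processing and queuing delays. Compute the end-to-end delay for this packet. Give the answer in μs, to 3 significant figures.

71.7 μs

L = 52000 bits.
Transmission delay = L/R = 52000 / 740000000 = 70.2703 μs.
Propagation delay = d/s = 320 m / 2.3e+08 m/s = 1.3913 μs.
Total = 71.7 μs.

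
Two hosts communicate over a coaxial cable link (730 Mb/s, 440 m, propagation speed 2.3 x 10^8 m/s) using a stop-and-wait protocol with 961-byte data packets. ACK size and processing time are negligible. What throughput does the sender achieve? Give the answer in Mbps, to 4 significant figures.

t_tx = L/R = 7688/730000000 = 1.05315e-05 s.
t_prop = 440/2.3e+08 = 1.91304e-06 s; RTT = 3.82609e-06 s.
Cycle = t_tx + RTT = 1.43576e-05 s.
Throughput = L / cycle = 7688 / 1.43576e-05 = 535.5 Mbps.

535.5 Mbps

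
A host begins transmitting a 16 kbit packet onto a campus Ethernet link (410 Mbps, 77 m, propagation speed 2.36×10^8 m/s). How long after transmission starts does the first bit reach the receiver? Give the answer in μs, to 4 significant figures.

0.3263 μs

First bit experiences only propagation delay: d/s = 77/236000000 = 0.3263 μs.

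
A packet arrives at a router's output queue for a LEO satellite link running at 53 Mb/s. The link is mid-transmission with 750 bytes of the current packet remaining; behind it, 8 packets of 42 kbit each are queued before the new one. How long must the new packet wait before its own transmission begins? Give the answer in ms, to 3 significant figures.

Each queued packet: L/R = 42000/53000000 = 0.792453 ms.
8 queued → 6.33962 ms.
Plus remaining 6000 bits of current packet: 0.113208 ms.
Queuing delay = 6.45 ms.

6.45 ms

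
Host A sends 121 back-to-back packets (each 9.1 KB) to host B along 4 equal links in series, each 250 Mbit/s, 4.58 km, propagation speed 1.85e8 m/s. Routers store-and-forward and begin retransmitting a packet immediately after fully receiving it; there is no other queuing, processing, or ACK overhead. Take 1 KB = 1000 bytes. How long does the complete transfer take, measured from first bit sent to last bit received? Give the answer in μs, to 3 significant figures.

Per-hop transmission t_tx = L/R = 72800/250000000 = 291.2 μs.
Per-hop propagation t_prop = 4580/185000000 = 24.7568 μs.
Pipeline fill: first packet needs 4·t_tx to clear all hops; remaining 120 packets each add one t_tx.
Total = (4+121-1)·t_tx + 4·t_prop = 124·291.2 + 4·24.7568 = 36200 μs.

36200 μs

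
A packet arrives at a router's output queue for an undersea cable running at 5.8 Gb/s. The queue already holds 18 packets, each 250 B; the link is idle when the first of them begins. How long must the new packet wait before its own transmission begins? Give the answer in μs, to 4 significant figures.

6.207 μs

Each queued packet: L/R = 2000/5800000000 = 0.344828 μs.
18 queued → 6.2069 μs.
Queuing delay = 6.207 μs.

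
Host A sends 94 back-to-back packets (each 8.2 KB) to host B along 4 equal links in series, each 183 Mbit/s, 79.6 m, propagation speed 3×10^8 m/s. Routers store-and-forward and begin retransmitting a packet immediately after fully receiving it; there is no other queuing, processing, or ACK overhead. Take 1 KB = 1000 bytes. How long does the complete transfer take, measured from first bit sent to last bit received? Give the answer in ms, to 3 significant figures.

34.8 ms

Per-hop transmission t_tx = L/R = 65600/183000000 = 0.35847 ms.
Per-hop propagation t_prop = 79.6/300000000 = 0.000265333 ms.
Pipeline fill: first packet needs 4·t_tx to clear all hops; remaining 93 packets each add one t_tx.
Total = (4+94-1)·t_tx + 4·t_prop = 97·0.35847 + 4·0.000265333 = 34.8 ms.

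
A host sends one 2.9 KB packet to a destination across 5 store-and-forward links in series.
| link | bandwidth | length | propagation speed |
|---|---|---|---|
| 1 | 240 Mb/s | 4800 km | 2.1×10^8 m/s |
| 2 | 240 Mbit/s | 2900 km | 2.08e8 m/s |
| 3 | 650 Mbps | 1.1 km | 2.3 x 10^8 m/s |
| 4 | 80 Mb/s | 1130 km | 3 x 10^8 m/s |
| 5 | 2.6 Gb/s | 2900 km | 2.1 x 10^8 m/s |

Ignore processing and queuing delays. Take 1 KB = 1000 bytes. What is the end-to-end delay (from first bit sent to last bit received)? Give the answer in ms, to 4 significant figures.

L = 23200 bits.
Transmission delays (L/R per hop): 0.0966667, 0.0966667, 0.0356923, 0.29, 0.00892308 ms; sum = 0.527949 ms.
Propagation delays (d/s per hop): 22.8571, 13.9423, 0.00478261, 3.76667, 13.8095 ms; sum = 54.3804 ms.
End-to-end = 54.91 ms.

54.91 ms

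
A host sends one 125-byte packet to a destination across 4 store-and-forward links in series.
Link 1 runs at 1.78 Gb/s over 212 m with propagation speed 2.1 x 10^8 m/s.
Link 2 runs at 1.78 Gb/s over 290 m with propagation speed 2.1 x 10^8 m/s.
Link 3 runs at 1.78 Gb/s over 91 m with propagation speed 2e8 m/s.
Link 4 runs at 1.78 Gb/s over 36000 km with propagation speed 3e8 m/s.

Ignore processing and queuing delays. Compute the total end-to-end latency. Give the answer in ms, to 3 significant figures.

120 ms

L = 125 × 8 = 1000 bits.
Transmission delay per hop = L/R = 1000/1780000000 = 0.000561798 ms; 4 hops → 0.00224719 ms.
Propagation delays (d/s per hop): 0.00100952, 0.00138095, 0.000455, 120 ms; sum = 120.003 ms.
End-to-end = 120 ms.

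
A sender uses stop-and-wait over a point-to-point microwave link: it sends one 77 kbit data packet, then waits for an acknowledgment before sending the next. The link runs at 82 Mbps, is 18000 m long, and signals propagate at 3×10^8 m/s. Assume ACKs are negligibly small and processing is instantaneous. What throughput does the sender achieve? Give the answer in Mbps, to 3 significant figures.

t_tx = L/R = 77000/82000000 = 0.000939024 s.
t_prop = 18000/300000000 = 6e-05 s; RTT = 0.00012 s.
Cycle = t_tx + RTT = 0.00105902 s.
Throughput = L / cycle = 77000 / 0.00105902 = 72.7 Mbps.

72.7 Mbps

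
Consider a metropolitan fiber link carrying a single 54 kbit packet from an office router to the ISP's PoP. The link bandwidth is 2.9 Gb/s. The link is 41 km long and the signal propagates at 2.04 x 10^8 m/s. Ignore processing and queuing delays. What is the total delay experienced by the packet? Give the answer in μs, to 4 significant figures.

L = 54000 bits.
Transmission delay = L/R = 54000 / 2900000000 = 18.6207 μs.
Propagation delay = d/s = 41000 m / 204000000 m/s = 200.98 μs.
Total = 219.6 μs.

219.6 μs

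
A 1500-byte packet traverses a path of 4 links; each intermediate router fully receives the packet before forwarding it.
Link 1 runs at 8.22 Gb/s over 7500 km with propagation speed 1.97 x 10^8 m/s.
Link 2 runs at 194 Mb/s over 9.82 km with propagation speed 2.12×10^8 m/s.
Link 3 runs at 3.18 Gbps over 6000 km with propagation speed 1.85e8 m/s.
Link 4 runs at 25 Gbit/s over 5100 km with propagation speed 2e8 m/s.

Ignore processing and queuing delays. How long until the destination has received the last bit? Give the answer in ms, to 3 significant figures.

L = 1500 × 8 = 12000 bits.
Transmission delays (L/R per hop): 0.00145985, 0.0618557, 0.00377358, 0.00048 ms; sum = 0.0675691 ms.
Propagation delays (d/s per hop): 38.0711, 0.0463208, 32.4324, 25.5 ms; sum = 96.0498 ms.
End-to-end = 96.1 ms.

96.1 ms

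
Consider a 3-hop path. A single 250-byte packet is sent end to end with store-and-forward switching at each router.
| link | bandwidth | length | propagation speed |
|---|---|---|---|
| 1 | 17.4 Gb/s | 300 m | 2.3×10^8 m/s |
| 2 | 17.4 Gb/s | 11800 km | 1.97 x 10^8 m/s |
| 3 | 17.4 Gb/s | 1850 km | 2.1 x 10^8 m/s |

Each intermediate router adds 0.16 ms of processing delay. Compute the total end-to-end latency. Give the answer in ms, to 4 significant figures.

L = 250 × 8 = 2000 bits.
Transmission delay per hop = L/R = 2000/17400000000 = 0.000114943 ms; 3 hops → 0.000344828 ms.
Propagation delays (d/s per hop): 0.00130435, 59.8985, 8.80952 ms; sum = 68.7093 ms.
Processing at 2 router(s): 2 × 0.16 ms = 0.32 ms.
End-to-end = 69.03 ms.

69.03 ms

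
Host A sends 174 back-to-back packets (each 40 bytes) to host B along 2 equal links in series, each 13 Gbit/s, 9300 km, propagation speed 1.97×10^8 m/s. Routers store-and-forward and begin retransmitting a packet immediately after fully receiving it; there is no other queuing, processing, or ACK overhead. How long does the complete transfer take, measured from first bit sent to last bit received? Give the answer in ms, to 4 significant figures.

Per-hop transmission t_tx = L/R = 320/13000000000 = 2.46154e-05 ms.
Per-hop propagation t_prop = 9300000/197000000 = 47.2081 ms.
Pipeline fill: first packet needs 2·t_tx to clear all hops; remaining 173 packets each add one t_tx.
Total = (2+174-1)·t_tx + 2·t_prop = 175·2.46154e-05 + 2·47.2081 = 94.42 ms.

94.42 ms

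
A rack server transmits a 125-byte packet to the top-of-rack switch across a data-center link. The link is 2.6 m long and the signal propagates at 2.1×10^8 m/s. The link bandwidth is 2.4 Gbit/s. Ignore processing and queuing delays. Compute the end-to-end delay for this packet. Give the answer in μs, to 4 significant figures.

0.4290 μs

L = 125 × 8 = 1000 bits.
Transmission delay = L/R = 1000 / 2400000000 = 0.416667 μs.
Propagation delay = d/s = 2.6 m / 210000000 m/s = 0.012381 μs.
Total = 0.4290 μs.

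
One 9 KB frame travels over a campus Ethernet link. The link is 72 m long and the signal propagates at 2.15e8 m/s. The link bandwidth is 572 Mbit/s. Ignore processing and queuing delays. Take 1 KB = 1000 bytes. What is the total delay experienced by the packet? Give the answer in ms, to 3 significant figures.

0.126 ms

L = 72000 bits.
Transmission delay = L/R = 72000 / 572000000 = 0.125874 ms.
Propagation delay = d/s = 72 m / 215000000 m/s = 0.000334884 ms.
Total = 0.126 ms.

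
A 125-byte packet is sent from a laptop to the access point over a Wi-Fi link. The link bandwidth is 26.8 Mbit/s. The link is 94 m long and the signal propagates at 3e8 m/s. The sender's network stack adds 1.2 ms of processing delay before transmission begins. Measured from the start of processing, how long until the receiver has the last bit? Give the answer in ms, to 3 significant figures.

1.24 ms

L = 125 × 8 = 1000 bits.
Transmission delay = L/R = 1000 / 26800000 = 0.0373134 ms.
Propagation delay = d/s = 94 m / 300000000 m/s = 0.000313333 ms.
Plus processing delay 1.2 ms = 1.2 ms.
Total = 1.24 ms.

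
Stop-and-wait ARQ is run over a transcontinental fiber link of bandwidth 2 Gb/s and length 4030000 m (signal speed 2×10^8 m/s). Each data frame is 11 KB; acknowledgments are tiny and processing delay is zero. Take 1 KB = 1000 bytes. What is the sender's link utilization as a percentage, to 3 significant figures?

0.109 %

t_tx = L/R = 88000/2000000000 = 4.4e-05 s.
t_prop = 4030000/200000000 = 0.02015 s; RTT = 0.0403 s.
Cycle = t_tx + RTT = 0.040344 s.
Utilization = t_tx / cycle = 4.4e-05/0.040344 = 0.109 %.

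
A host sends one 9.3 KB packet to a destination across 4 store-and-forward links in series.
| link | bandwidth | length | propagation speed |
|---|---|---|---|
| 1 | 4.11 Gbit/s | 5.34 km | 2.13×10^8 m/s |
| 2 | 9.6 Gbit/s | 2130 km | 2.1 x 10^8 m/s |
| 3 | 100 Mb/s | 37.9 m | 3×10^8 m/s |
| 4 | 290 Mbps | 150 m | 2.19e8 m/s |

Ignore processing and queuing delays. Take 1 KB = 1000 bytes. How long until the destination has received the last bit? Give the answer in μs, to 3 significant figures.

L = 74400 bits.
Transmission delays (L/R per hop): 18.1022, 7.75, 744, 256.552 μs; sum = 1026.4 μs.
Propagation delays (d/s per hop): 25.0704, 10142.9, 0.126333, 0.684932 μs; sum = 10168.7 μs.
End-to-end = 11200 μs.

11200 μs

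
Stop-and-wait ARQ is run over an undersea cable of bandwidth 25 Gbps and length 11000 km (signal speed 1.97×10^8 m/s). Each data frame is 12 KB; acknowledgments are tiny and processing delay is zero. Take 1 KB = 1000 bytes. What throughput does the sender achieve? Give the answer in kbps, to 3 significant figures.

t_tx = L/R = 96000/25000000000 = 3.84e-06 s.
t_prop = 11000000/197000000 = 0.0558376 s; RTT = 0.111675 s.
Cycle = t_tx + RTT = 0.111679 s.
Throughput = L / cycle = 96000 / 0.111679 = 860 kbps.

860 kbps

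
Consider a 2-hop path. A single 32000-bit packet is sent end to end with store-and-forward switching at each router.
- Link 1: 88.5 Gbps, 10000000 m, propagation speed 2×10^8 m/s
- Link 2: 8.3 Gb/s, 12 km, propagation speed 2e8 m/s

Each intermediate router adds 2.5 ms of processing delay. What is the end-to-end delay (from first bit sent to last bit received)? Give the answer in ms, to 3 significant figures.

52.6 ms

Transmission delays (L/R per hop): 0.000361582, 0.00385542 ms; sum = 0.004217 ms.
Propagation delays (d/s per hop): 50, 0.06 ms; sum = 50.06 ms.
Processing at 1 router(s): 1 × 2.5 ms = 2.5 ms.
End-to-end = 52.6 ms.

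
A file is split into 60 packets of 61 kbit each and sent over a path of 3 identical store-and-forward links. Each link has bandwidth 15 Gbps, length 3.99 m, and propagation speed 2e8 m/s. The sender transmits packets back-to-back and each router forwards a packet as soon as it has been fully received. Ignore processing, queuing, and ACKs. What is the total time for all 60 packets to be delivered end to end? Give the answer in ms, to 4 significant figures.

0.2522 ms

Per-hop transmission t_tx = L/R = 61000/15000000000 = 0.00406667 ms.
Per-hop propagation t_prop = 3.99/200000000 = 1.995e-05 ms.
Pipeline fill: first packet needs 3·t_tx to clear all hops; remaining 59 packets each add one t_tx.
Total = (3+60-1)·t_tx + 3·t_prop = 62·0.00406667 + 3·1.995e-05 = 0.2522 ms.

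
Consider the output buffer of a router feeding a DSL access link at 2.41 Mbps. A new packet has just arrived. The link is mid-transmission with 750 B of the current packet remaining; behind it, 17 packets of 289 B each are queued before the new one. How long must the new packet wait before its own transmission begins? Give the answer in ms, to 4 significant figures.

Each queued packet: L/R = 2312/2410000 = 0.959336 ms.
17 queued → 16.3087 ms.
Plus remaining 6000 bits of current packet: 2.48963 ms.
Queuing delay = 18.80 ms.

18.80 ms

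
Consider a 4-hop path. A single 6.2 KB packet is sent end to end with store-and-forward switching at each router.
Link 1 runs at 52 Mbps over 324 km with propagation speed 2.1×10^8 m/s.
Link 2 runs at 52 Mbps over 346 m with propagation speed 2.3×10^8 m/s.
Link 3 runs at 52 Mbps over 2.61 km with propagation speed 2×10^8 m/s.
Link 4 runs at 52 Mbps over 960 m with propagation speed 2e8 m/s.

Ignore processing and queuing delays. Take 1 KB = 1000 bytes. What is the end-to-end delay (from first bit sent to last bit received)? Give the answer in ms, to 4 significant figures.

L = 49600 bits.
Transmission delay per hop = L/R = 49600/52000000 = 0.953846 ms; 4 hops → 3.81538 ms.
Propagation delays (d/s per hop): 1.54286, 0.00150435, 0.01305, 0.0048 ms; sum = 1.56221 ms.
End-to-end = 5.378 ms.

5.378 ms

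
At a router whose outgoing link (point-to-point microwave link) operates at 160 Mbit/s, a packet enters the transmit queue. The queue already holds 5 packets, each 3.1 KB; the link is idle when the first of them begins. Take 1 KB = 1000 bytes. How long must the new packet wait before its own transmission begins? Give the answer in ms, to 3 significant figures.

0.775 ms

Each queued packet: L/R = 24800/160000000 = 0.155 ms.
5 queued → 0.775 ms.
Queuing delay = 0.775 ms.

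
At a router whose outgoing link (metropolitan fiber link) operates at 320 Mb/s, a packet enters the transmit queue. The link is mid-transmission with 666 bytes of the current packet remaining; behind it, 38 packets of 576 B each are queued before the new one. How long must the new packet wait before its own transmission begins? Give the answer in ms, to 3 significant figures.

0.564 ms

Each queued packet: L/R = 4608/320000000 = 0.0144 ms.
38 queued → 0.5472 ms.
Plus remaining 5328 bits of current packet: 0.01665 ms.
Queuing delay = 0.564 ms.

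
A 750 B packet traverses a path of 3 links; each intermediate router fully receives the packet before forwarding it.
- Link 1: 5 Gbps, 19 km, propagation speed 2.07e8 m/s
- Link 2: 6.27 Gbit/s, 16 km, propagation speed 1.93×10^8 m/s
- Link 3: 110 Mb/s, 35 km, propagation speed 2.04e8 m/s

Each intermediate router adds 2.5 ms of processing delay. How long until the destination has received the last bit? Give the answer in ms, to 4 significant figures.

5.403 ms

L = 750 × 8 = 6000 bits.
Transmission delays (L/R per hop): 0.0012, 0.000956938, 0.0545455 ms; sum = 0.0567024 ms.
Propagation delays (d/s per hop): 0.0917874, 0.0829016, 0.171569 ms; sum = 0.346258 ms.
Processing at 2 router(s): 2 × 2.5 ms = 5 ms.
End-to-end = 5.403 ms.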